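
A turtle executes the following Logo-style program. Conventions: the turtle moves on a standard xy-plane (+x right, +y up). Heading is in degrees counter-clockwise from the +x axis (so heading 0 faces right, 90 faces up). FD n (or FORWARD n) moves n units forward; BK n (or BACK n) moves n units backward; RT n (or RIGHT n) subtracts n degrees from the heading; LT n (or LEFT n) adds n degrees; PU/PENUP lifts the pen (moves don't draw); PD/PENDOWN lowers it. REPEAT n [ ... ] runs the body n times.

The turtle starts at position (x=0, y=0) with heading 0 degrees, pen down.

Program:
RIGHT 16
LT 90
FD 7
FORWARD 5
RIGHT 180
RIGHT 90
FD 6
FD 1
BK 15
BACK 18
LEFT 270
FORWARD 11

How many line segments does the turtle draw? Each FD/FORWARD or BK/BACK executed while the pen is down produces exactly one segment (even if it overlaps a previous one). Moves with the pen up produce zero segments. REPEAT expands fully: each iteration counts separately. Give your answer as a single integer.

Executing turtle program step by step:
Start: pos=(0,0), heading=0, pen down
RT 16: heading 0 -> 344
LT 90: heading 344 -> 74
FD 7: (0,0) -> (1.929,6.729) [heading=74, draw]
FD 5: (1.929,6.729) -> (3.308,11.535) [heading=74, draw]
RT 180: heading 74 -> 254
RT 90: heading 254 -> 164
FD 6: (3.308,11.535) -> (-2.46,13.189) [heading=164, draw]
FD 1: (-2.46,13.189) -> (-3.421,13.465) [heading=164, draw]
BK 15: (-3.421,13.465) -> (10.998,9.33) [heading=164, draw]
BK 18: (10.998,9.33) -> (28.3,4.369) [heading=164, draw]
LT 270: heading 164 -> 74
FD 11: (28.3,4.369) -> (31.332,14.942) [heading=74, draw]
Final: pos=(31.332,14.942), heading=74, 7 segment(s) drawn
Segments drawn: 7

Answer: 7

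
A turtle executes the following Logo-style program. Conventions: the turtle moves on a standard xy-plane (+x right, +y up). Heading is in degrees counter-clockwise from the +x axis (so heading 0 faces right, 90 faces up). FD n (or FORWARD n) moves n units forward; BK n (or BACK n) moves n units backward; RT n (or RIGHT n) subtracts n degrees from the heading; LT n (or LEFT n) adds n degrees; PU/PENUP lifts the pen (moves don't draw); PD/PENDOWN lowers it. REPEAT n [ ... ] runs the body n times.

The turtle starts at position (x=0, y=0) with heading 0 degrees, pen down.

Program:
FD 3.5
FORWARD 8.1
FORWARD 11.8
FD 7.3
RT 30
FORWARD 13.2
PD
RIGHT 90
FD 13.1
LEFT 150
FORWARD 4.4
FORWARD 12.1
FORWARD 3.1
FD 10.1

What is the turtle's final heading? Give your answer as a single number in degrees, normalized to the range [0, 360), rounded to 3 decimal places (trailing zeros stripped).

Executing turtle program step by step:
Start: pos=(0,0), heading=0, pen down
FD 3.5: (0,0) -> (3.5,0) [heading=0, draw]
FD 8.1: (3.5,0) -> (11.6,0) [heading=0, draw]
FD 11.8: (11.6,0) -> (23.4,0) [heading=0, draw]
FD 7.3: (23.4,0) -> (30.7,0) [heading=0, draw]
RT 30: heading 0 -> 330
FD 13.2: (30.7,0) -> (42.132,-6.6) [heading=330, draw]
PD: pen down
RT 90: heading 330 -> 240
FD 13.1: (42.132,-6.6) -> (35.582,-17.945) [heading=240, draw]
LT 150: heading 240 -> 30
FD 4.4: (35.582,-17.945) -> (39.392,-15.745) [heading=30, draw]
FD 12.1: (39.392,-15.745) -> (49.871,-9.695) [heading=30, draw]
FD 3.1: (49.871,-9.695) -> (52.556,-8.145) [heading=30, draw]
FD 10.1: (52.556,-8.145) -> (61.302,-3.095) [heading=30, draw]
Final: pos=(61.302,-3.095), heading=30, 10 segment(s) drawn

Answer: 30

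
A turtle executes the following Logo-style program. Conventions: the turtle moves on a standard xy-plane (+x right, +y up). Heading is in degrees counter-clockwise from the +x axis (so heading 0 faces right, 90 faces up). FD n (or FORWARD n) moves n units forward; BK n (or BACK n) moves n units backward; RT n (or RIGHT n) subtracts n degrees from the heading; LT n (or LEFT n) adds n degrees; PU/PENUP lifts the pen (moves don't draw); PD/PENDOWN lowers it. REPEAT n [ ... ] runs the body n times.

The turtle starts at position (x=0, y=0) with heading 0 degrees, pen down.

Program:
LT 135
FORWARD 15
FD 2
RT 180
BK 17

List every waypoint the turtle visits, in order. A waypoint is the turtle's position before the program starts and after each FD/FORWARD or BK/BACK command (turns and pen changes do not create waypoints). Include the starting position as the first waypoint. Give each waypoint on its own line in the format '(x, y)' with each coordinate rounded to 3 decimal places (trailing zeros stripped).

Answer: (0, 0)
(-10.607, 10.607)
(-12.021, 12.021)
(-24.042, 24.042)

Derivation:
Executing turtle program step by step:
Start: pos=(0,0), heading=0, pen down
LT 135: heading 0 -> 135
FD 15: (0,0) -> (-10.607,10.607) [heading=135, draw]
FD 2: (-10.607,10.607) -> (-12.021,12.021) [heading=135, draw]
RT 180: heading 135 -> 315
BK 17: (-12.021,12.021) -> (-24.042,24.042) [heading=315, draw]
Final: pos=(-24.042,24.042), heading=315, 3 segment(s) drawn
Waypoints (4 total):
(0, 0)
(-10.607, 10.607)
(-12.021, 12.021)
(-24.042, 24.042)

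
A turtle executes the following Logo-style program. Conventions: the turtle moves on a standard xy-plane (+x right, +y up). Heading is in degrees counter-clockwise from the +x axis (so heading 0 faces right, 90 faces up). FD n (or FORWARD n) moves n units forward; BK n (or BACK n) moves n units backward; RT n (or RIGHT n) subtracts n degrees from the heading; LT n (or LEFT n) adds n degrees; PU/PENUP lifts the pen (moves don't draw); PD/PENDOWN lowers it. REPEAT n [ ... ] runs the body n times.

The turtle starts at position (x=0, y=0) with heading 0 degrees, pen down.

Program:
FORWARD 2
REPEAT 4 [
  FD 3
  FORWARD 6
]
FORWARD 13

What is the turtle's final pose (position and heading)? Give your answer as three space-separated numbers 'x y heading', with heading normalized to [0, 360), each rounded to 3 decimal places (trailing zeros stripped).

Answer: 51 0 0

Derivation:
Executing turtle program step by step:
Start: pos=(0,0), heading=0, pen down
FD 2: (0,0) -> (2,0) [heading=0, draw]
REPEAT 4 [
  -- iteration 1/4 --
  FD 3: (2,0) -> (5,0) [heading=0, draw]
  FD 6: (5,0) -> (11,0) [heading=0, draw]
  -- iteration 2/4 --
  FD 3: (11,0) -> (14,0) [heading=0, draw]
  FD 6: (14,0) -> (20,0) [heading=0, draw]
  -- iteration 3/4 --
  FD 3: (20,0) -> (23,0) [heading=0, draw]
  FD 6: (23,0) -> (29,0) [heading=0, draw]
  -- iteration 4/4 --
  FD 3: (29,0) -> (32,0) [heading=0, draw]
  FD 6: (32,0) -> (38,0) [heading=0, draw]
]
FD 13: (38,0) -> (51,0) [heading=0, draw]
Final: pos=(51,0), heading=0, 10 segment(s) drawn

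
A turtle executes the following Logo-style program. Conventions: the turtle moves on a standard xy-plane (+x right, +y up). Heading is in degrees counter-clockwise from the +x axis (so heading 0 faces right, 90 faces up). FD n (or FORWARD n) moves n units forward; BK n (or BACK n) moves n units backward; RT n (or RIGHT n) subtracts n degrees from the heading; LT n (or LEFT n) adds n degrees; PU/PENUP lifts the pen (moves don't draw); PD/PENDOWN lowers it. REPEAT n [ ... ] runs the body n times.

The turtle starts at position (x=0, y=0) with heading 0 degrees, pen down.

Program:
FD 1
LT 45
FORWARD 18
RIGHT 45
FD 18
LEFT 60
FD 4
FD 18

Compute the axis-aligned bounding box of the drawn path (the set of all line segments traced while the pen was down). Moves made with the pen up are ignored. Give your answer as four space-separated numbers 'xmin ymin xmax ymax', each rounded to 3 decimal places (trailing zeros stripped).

Answer: 0 0 42.728 31.78

Derivation:
Executing turtle program step by step:
Start: pos=(0,0), heading=0, pen down
FD 1: (0,0) -> (1,0) [heading=0, draw]
LT 45: heading 0 -> 45
FD 18: (1,0) -> (13.728,12.728) [heading=45, draw]
RT 45: heading 45 -> 0
FD 18: (13.728,12.728) -> (31.728,12.728) [heading=0, draw]
LT 60: heading 0 -> 60
FD 4: (31.728,12.728) -> (33.728,16.192) [heading=60, draw]
FD 18: (33.728,16.192) -> (42.728,31.78) [heading=60, draw]
Final: pos=(42.728,31.78), heading=60, 5 segment(s) drawn

Segment endpoints: x in {0, 1, 13.728, 31.728, 33.728, 42.728}, y in {0, 12.728, 16.192, 31.78}
xmin=0, ymin=0, xmax=42.728, ymax=31.78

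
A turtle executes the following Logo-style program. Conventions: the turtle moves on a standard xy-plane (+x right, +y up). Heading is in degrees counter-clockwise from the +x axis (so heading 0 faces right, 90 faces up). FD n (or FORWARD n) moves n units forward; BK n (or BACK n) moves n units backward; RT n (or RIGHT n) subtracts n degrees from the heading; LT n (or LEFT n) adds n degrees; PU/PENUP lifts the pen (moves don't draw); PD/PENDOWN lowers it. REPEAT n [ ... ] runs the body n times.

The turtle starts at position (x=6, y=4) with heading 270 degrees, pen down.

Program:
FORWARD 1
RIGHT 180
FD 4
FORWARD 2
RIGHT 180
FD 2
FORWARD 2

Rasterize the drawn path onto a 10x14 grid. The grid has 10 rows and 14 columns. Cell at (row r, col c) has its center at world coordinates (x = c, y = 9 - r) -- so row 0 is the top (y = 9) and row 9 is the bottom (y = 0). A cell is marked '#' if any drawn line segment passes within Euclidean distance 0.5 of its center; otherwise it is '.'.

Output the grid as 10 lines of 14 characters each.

Answer: ......#.......
......#.......
......#.......
......#.......
......#.......
......#.......
......#.......
..............
..............
..............

Derivation:
Segment 0: (6,4) -> (6,3)
Segment 1: (6,3) -> (6,7)
Segment 2: (6,7) -> (6,9)
Segment 3: (6,9) -> (6,7)
Segment 4: (6,7) -> (6,5)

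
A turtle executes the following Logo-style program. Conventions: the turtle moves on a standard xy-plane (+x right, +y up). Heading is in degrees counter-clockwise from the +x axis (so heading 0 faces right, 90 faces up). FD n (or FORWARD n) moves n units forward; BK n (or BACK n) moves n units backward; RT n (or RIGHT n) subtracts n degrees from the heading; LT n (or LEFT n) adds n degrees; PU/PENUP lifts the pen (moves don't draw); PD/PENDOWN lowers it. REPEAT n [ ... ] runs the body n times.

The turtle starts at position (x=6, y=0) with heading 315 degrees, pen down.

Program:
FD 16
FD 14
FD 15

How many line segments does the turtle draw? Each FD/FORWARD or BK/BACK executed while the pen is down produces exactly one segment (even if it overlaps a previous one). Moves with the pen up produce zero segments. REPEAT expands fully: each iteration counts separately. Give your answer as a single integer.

Answer: 3

Derivation:
Executing turtle program step by step:
Start: pos=(6,0), heading=315, pen down
FD 16: (6,0) -> (17.314,-11.314) [heading=315, draw]
FD 14: (17.314,-11.314) -> (27.213,-21.213) [heading=315, draw]
FD 15: (27.213,-21.213) -> (37.82,-31.82) [heading=315, draw]
Final: pos=(37.82,-31.82), heading=315, 3 segment(s) drawn
Segments drawn: 3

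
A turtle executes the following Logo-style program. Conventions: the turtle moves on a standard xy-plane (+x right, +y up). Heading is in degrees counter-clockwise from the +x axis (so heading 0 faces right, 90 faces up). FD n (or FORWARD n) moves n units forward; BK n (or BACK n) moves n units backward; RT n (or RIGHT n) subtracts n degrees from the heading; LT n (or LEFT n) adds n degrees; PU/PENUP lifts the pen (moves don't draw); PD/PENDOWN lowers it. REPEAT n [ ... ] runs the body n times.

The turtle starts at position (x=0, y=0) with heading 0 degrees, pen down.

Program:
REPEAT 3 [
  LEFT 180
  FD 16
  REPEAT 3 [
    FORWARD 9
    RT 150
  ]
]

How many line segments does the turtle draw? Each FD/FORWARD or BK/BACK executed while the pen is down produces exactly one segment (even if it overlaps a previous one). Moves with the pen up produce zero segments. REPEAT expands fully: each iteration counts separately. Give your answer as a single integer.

Answer: 12

Derivation:
Executing turtle program step by step:
Start: pos=(0,0), heading=0, pen down
REPEAT 3 [
  -- iteration 1/3 --
  LT 180: heading 0 -> 180
  FD 16: (0,0) -> (-16,0) [heading=180, draw]
  REPEAT 3 [
    -- iteration 1/3 --
    FD 9: (-16,0) -> (-25,0) [heading=180, draw]
    RT 150: heading 180 -> 30
    -- iteration 2/3 --
    FD 9: (-25,0) -> (-17.206,4.5) [heading=30, draw]
    RT 150: heading 30 -> 240
    -- iteration 3/3 --
    FD 9: (-17.206,4.5) -> (-21.706,-3.294) [heading=240, draw]
    RT 150: heading 240 -> 90
  ]
  -- iteration 2/3 --
  LT 180: heading 90 -> 270
  FD 16: (-21.706,-3.294) -> (-21.706,-19.294) [heading=270, draw]
  REPEAT 3 [
    -- iteration 1/3 --
    FD 9: (-21.706,-19.294) -> (-21.706,-28.294) [heading=270, draw]
    RT 150: heading 270 -> 120
    -- iteration 2/3 --
    FD 9: (-21.706,-28.294) -> (-26.206,-20.5) [heading=120, draw]
    RT 150: heading 120 -> 330
    -- iteration 3/3 --
    FD 9: (-26.206,-20.5) -> (-18.412,-25) [heading=330, draw]
    RT 150: heading 330 -> 180
  ]
  -- iteration 3/3 --
  LT 180: heading 180 -> 0
  FD 16: (-18.412,-25) -> (-2.412,-25) [heading=0, draw]
  REPEAT 3 [
    -- iteration 1/3 --
    FD 9: (-2.412,-25) -> (6.588,-25) [heading=0, draw]
    RT 150: heading 0 -> 210
    -- iteration 2/3 --
    FD 9: (6.588,-25) -> (-1.206,-29.5) [heading=210, draw]
    RT 150: heading 210 -> 60
    -- iteration 3/3 --
    FD 9: (-1.206,-29.5) -> (3.294,-21.706) [heading=60, draw]
    RT 150: heading 60 -> 270
  ]
]
Final: pos=(3.294,-21.706), heading=270, 12 segment(s) drawn
Segments drawn: 12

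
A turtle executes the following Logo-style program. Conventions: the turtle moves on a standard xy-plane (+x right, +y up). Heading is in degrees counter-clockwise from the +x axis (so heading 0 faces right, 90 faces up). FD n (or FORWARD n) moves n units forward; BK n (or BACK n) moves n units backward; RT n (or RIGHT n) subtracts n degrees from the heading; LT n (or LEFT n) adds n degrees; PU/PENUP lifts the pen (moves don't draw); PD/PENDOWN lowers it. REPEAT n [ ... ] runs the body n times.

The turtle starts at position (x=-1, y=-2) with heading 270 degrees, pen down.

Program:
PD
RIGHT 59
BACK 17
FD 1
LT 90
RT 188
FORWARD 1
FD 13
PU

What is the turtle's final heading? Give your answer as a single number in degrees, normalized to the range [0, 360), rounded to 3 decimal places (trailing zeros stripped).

Executing turtle program step by step:
Start: pos=(-1,-2), heading=270, pen down
PD: pen down
RT 59: heading 270 -> 211
BK 17: (-1,-2) -> (13.572,6.756) [heading=211, draw]
FD 1: (13.572,6.756) -> (12.715,6.241) [heading=211, draw]
LT 90: heading 211 -> 301
RT 188: heading 301 -> 113
FD 1: (12.715,6.241) -> (12.324,7.161) [heading=113, draw]
FD 13: (12.324,7.161) -> (7.244,19.128) [heading=113, draw]
PU: pen up
Final: pos=(7.244,19.128), heading=113, 4 segment(s) drawn

Answer: 113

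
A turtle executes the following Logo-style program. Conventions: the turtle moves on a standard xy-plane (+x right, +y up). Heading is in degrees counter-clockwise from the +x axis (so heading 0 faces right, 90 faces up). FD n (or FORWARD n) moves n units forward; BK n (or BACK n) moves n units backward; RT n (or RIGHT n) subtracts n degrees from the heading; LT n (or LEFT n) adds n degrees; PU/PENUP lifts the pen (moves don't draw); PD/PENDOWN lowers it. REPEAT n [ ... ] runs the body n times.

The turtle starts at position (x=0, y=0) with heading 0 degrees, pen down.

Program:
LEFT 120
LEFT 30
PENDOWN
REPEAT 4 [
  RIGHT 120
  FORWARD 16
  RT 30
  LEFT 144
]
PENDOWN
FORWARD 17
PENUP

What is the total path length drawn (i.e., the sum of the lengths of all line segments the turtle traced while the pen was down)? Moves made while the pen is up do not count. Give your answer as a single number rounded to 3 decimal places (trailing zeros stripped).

Executing turtle program step by step:
Start: pos=(0,0), heading=0, pen down
LT 120: heading 0 -> 120
LT 30: heading 120 -> 150
PD: pen down
REPEAT 4 [
  -- iteration 1/4 --
  RT 120: heading 150 -> 30
  FD 16: (0,0) -> (13.856,8) [heading=30, draw]
  RT 30: heading 30 -> 0
  LT 144: heading 0 -> 144
  -- iteration 2/4 --
  RT 120: heading 144 -> 24
  FD 16: (13.856,8) -> (28.473,14.508) [heading=24, draw]
  RT 30: heading 24 -> 354
  LT 144: heading 354 -> 138
  -- iteration 3/4 --
  RT 120: heading 138 -> 18
  FD 16: (28.473,14.508) -> (43.69,19.452) [heading=18, draw]
  RT 30: heading 18 -> 348
  LT 144: heading 348 -> 132
  -- iteration 4/4 --
  RT 120: heading 132 -> 12
  FD 16: (43.69,19.452) -> (59.34,22.779) [heading=12, draw]
  RT 30: heading 12 -> 342
  LT 144: heading 342 -> 126
]
PD: pen down
FD 17: (59.34,22.779) -> (49.348,36.532) [heading=126, draw]
PU: pen up
Final: pos=(49.348,36.532), heading=126, 5 segment(s) drawn

Segment lengths:
  seg 1: (0,0) -> (13.856,8), length = 16
  seg 2: (13.856,8) -> (28.473,14.508), length = 16
  seg 3: (28.473,14.508) -> (43.69,19.452), length = 16
  seg 4: (43.69,19.452) -> (59.34,22.779), length = 16
  seg 5: (59.34,22.779) -> (49.348,36.532), length = 17
Total = 81

Answer: 81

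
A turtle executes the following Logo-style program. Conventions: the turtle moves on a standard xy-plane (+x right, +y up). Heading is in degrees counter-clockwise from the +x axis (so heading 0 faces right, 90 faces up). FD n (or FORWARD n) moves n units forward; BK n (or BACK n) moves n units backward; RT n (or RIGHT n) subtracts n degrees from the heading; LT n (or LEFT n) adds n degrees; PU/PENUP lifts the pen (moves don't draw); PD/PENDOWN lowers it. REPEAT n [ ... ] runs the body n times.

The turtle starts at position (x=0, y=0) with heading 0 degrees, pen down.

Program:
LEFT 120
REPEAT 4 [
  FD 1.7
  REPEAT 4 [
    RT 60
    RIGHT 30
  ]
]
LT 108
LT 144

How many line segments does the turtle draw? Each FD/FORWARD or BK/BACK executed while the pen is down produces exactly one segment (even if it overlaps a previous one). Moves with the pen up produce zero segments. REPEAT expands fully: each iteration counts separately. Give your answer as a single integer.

Answer: 4

Derivation:
Executing turtle program step by step:
Start: pos=(0,0), heading=0, pen down
LT 120: heading 0 -> 120
REPEAT 4 [
  -- iteration 1/4 --
  FD 1.7: (0,0) -> (-0.85,1.472) [heading=120, draw]
  REPEAT 4 [
    -- iteration 1/4 --
    RT 60: heading 120 -> 60
    RT 30: heading 60 -> 30
    -- iteration 2/4 --
    RT 60: heading 30 -> 330
    RT 30: heading 330 -> 300
    -- iteration 3/4 --
    RT 60: heading 300 -> 240
    RT 30: heading 240 -> 210
    -- iteration 4/4 --
    RT 60: heading 210 -> 150
    RT 30: heading 150 -> 120
  ]
  -- iteration 2/4 --
  FD 1.7: (-0.85,1.472) -> (-1.7,2.944) [heading=120, draw]
  REPEAT 4 [
    -- iteration 1/4 --
    RT 60: heading 120 -> 60
    RT 30: heading 60 -> 30
    -- iteration 2/4 --
    RT 60: heading 30 -> 330
    RT 30: heading 330 -> 300
    -- iteration 3/4 --
    RT 60: heading 300 -> 240
    RT 30: heading 240 -> 210
    -- iteration 4/4 --
    RT 60: heading 210 -> 150
    RT 30: heading 150 -> 120
  ]
  -- iteration 3/4 --
  FD 1.7: (-1.7,2.944) -> (-2.55,4.417) [heading=120, draw]
  REPEAT 4 [
    -- iteration 1/4 --
    RT 60: heading 120 -> 60
    RT 30: heading 60 -> 30
    -- iteration 2/4 --
    RT 60: heading 30 -> 330
    RT 30: heading 330 -> 300
    -- iteration 3/4 --
    RT 60: heading 300 -> 240
    RT 30: heading 240 -> 210
    -- iteration 4/4 --
    RT 60: heading 210 -> 150
    RT 30: heading 150 -> 120
  ]
  -- iteration 4/4 --
  FD 1.7: (-2.55,4.417) -> (-3.4,5.889) [heading=120, draw]
  REPEAT 4 [
    -- iteration 1/4 --
    RT 60: heading 120 -> 60
    RT 30: heading 60 -> 30
    -- iteration 2/4 --
    RT 60: heading 30 -> 330
    RT 30: heading 330 -> 300
    -- iteration 3/4 --
    RT 60: heading 300 -> 240
    RT 30: heading 240 -> 210
    -- iteration 4/4 --
    RT 60: heading 210 -> 150
    RT 30: heading 150 -> 120
  ]
]
LT 108: heading 120 -> 228
LT 144: heading 228 -> 12
Final: pos=(-3.4,5.889), heading=12, 4 segment(s) drawn
Segments drawn: 4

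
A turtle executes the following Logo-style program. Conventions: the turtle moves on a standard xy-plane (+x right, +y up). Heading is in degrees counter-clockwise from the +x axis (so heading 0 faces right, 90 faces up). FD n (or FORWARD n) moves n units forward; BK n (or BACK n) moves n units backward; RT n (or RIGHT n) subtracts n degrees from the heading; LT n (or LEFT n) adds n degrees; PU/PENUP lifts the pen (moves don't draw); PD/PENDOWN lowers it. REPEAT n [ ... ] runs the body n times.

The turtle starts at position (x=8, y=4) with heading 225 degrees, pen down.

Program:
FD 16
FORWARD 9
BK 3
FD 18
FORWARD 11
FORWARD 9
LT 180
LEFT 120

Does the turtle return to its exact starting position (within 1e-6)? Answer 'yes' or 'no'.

Answer: no

Derivation:
Executing turtle program step by step:
Start: pos=(8,4), heading=225, pen down
FD 16: (8,4) -> (-3.314,-7.314) [heading=225, draw]
FD 9: (-3.314,-7.314) -> (-9.678,-13.678) [heading=225, draw]
BK 3: (-9.678,-13.678) -> (-7.556,-11.556) [heading=225, draw]
FD 18: (-7.556,-11.556) -> (-20.284,-24.284) [heading=225, draw]
FD 11: (-20.284,-24.284) -> (-28.062,-32.062) [heading=225, draw]
FD 9: (-28.062,-32.062) -> (-34.426,-38.426) [heading=225, draw]
LT 180: heading 225 -> 45
LT 120: heading 45 -> 165
Final: pos=(-34.426,-38.426), heading=165, 6 segment(s) drawn

Start position: (8, 4)
Final position: (-34.426, -38.426)
Distance = 60; >= 1e-6 -> NOT closed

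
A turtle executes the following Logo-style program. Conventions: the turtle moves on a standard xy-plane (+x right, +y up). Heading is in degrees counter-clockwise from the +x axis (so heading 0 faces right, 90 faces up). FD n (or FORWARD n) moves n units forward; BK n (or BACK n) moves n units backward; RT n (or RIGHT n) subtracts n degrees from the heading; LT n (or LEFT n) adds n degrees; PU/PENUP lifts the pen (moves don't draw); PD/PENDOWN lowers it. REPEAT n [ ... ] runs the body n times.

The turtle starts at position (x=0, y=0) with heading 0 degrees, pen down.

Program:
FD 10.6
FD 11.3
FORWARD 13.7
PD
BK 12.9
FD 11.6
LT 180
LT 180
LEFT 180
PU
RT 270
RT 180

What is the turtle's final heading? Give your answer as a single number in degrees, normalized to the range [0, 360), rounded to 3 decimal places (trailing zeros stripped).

Executing turtle program step by step:
Start: pos=(0,0), heading=0, pen down
FD 10.6: (0,0) -> (10.6,0) [heading=0, draw]
FD 11.3: (10.6,0) -> (21.9,0) [heading=0, draw]
FD 13.7: (21.9,0) -> (35.6,0) [heading=0, draw]
PD: pen down
BK 12.9: (35.6,0) -> (22.7,0) [heading=0, draw]
FD 11.6: (22.7,0) -> (34.3,0) [heading=0, draw]
LT 180: heading 0 -> 180
LT 180: heading 180 -> 0
LT 180: heading 0 -> 180
PU: pen up
RT 270: heading 180 -> 270
RT 180: heading 270 -> 90
Final: pos=(34.3,0), heading=90, 5 segment(s) drawn

Answer: 90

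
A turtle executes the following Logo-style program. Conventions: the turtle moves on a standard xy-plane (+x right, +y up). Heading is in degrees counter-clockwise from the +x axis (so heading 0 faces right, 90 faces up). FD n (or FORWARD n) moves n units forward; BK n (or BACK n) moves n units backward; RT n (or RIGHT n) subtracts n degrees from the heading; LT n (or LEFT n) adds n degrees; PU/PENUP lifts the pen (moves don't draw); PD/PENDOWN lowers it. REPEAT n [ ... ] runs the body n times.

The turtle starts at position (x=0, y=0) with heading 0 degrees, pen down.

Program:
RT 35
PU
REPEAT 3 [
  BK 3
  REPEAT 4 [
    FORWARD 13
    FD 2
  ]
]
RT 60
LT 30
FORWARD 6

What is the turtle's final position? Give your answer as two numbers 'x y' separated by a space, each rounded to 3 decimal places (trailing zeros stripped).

Answer: 142.611 -103.519

Derivation:
Executing turtle program step by step:
Start: pos=(0,0), heading=0, pen down
RT 35: heading 0 -> 325
PU: pen up
REPEAT 3 [
  -- iteration 1/3 --
  BK 3: (0,0) -> (-2.457,1.721) [heading=325, move]
  REPEAT 4 [
    -- iteration 1/4 --
    FD 13: (-2.457,1.721) -> (8.192,-5.736) [heading=325, move]
    FD 2: (8.192,-5.736) -> (9.83,-6.883) [heading=325, move]
    -- iteration 2/4 --
    FD 13: (9.83,-6.883) -> (20.479,-14.339) [heading=325, move]
    FD 2: (20.479,-14.339) -> (22.117,-15.487) [heading=325, move]
    -- iteration 3/4 --
    FD 13: (22.117,-15.487) -> (32.766,-22.943) [heading=325, move]
    FD 2: (32.766,-22.943) -> (34.404,-24.09) [heading=325, move]
    -- iteration 4/4 --
    FD 13: (34.404,-24.09) -> (45.053,-31.547) [heading=325, move]
    FD 2: (45.053,-31.547) -> (46.692,-32.694) [heading=325, move]
  ]
  -- iteration 2/3 --
  BK 3: (46.692,-32.694) -> (44.234,-30.973) [heading=325, move]
  REPEAT 4 [
    -- iteration 1/4 --
    FD 13: (44.234,-30.973) -> (54.883,-38.43) [heading=325, move]
    FD 2: (54.883,-38.43) -> (56.521,-39.577) [heading=325, move]
    -- iteration 2/4 --
    FD 13: (56.521,-39.577) -> (67.17,-47.033) [heading=325, move]
    FD 2: (67.17,-47.033) -> (68.809,-48.18) [heading=325, move]
    -- iteration 3/4 --
    FD 13: (68.809,-48.18) -> (79.458,-55.637) [heading=325, move]
    FD 2: (79.458,-55.637) -> (81.096,-56.784) [heading=325, move]
    -- iteration 4/4 --
    FD 13: (81.096,-56.784) -> (91.745,-64.241) [heading=325, move]
    FD 2: (91.745,-64.241) -> (93.383,-65.388) [heading=325, move]
  ]
  -- iteration 3/3 --
  BK 3: (93.383,-65.388) -> (90.926,-63.667) [heading=325, move]
  REPEAT 4 [
    -- iteration 1/4 --
    FD 13: (90.926,-63.667) -> (101.575,-71.123) [heading=325, move]
    FD 2: (101.575,-71.123) -> (103.213,-72.271) [heading=325, move]
    -- iteration 2/4 --
    FD 13: (103.213,-72.271) -> (113.862,-79.727) [heading=325, move]
    FD 2: (113.862,-79.727) -> (115.5,-80.874) [heading=325, move]
    -- iteration 3/4 --
    FD 13: (115.5,-80.874) -> (126.149,-88.331) [heading=325, move]
    FD 2: (126.149,-88.331) -> (127.788,-89.478) [heading=325, move]
    -- iteration 4/4 --
    FD 13: (127.788,-89.478) -> (138.437,-96.934) [heading=325, move]
    FD 2: (138.437,-96.934) -> (140.075,-98.082) [heading=325, move]
  ]
]
RT 60: heading 325 -> 265
LT 30: heading 265 -> 295
FD 6: (140.075,-98.082) -> (142.611,-103.519) [heading=295, move]
Final: pos=(142.611,-103.519), heading=295, 0 segment(s) drawn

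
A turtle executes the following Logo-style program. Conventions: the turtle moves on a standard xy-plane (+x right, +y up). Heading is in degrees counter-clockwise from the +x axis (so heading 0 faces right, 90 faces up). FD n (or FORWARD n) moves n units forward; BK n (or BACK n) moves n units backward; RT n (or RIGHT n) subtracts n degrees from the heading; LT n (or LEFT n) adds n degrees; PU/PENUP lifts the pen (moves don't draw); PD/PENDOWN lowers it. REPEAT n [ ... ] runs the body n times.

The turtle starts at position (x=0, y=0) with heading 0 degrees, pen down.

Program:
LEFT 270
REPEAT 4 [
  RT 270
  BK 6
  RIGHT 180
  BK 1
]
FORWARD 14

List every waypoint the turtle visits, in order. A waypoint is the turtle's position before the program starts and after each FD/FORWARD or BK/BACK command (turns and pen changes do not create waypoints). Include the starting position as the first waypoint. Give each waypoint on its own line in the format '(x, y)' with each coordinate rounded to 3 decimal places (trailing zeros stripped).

Answer: (0, 0)
(-6, 0)
(-5, 0)
(-5, 6)
(-5, 5)
(1, 5)
(0, 5)
(0, -1)
(0, 0)
(0, -14)

Derivation:
Executing turtle program step by step:
Start: pos=(0,0), heading=0, pen down
LT 270: heading 0 -> 270
REPEAT 4 [
  -- iteration 1/4 --
  RT 270: heading 270 -> 0
  BK 6: (0,0) -> (-6,0) [heading=0, draw]
  RT 180: heading 0 -> 180
  BK 1: (-6,0) -> (-5,0) [heading=180, draw]
  -- iteration 2/4 --
  RT 270: heading 180 -> 270
  BK 6: (-5,0) -> (-5,6) [heading=270, draw]
  RT 180: heading 270 -> 90
  BK 1: (-5,6) -> (-5,5) [heading=90, draw]
  -- iteration 3/4 --
  RT 270: heading 90 -> 180
  BK 6: (-5,5) -> (1,5) [heading=180, draw]
  RT 180: heading 180 -> 0
  BK 1: (1,5) -> (0,5) [heading=0, draw]
  -- iteration 4/4 --
  RT 270: heading 0 -> 90
  BK 6: (0,5) -> (0,-1) [heading=90, draw]
  RT 180: heading 90 -> 270
  BK 1: (0,-1) -> (0,0) [heading=270, draw]
]
FD 14: (0,0) -> (0,-14) [heading=270, draw]
Final: pos=(0,-14), heading=270, 9 segment(s) drawn
Waypoints (10 total):
(0, 0)
(-6, 0)
(-5, 0)
(-5, 6)
(-5, 5)
(1, 5)
(0, 5)
(0, -1)
(0, 0)
(0, -14)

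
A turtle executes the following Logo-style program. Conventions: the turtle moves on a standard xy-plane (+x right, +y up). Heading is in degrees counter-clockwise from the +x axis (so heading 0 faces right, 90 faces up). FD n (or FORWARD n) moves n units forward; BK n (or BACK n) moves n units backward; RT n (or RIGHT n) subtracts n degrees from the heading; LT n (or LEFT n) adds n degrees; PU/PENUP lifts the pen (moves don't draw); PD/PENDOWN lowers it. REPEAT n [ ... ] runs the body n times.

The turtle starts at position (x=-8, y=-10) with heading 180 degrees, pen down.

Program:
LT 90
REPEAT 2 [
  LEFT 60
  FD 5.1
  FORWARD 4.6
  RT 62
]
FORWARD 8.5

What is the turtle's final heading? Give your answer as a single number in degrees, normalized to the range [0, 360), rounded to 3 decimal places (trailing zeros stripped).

Answer: 266

Derivation:
Executing turtle program step by step:
Start: pos=(-8,-10), heading=180, pen down
LT 90: heading 180 -> 270
REPEAT 2 [
  -- iteration 1/2 --
  LT 60: heading 270 -> 330
  FD 5.1: (-8,-10) -> (-3.583,-12.55) [heading=330, draw]
  FD 4.6: (-3.583,-12.55) -> (0.4,-14.85) [heading=330, draw]
  RT 62: heading 330 -> 268
  -- iteration 2/2 --
  LT 60: heading 268 -> 328
  FD 5.1: (0.4,-14.85) -> (4.725,-17.553) [heading=328, draw]
  FD 4.6: (4.725,-17.553) -> (8.627,-19.99) [heading=328, draw]
  RT 62: heading 328 -> 266
]
FD 8.5: (8.627,-19.99) -> (8.034,-28.47) [heading=266, draw]
Final: pos=(8.034,-28.47), heading=266, 5 segment(s) drawn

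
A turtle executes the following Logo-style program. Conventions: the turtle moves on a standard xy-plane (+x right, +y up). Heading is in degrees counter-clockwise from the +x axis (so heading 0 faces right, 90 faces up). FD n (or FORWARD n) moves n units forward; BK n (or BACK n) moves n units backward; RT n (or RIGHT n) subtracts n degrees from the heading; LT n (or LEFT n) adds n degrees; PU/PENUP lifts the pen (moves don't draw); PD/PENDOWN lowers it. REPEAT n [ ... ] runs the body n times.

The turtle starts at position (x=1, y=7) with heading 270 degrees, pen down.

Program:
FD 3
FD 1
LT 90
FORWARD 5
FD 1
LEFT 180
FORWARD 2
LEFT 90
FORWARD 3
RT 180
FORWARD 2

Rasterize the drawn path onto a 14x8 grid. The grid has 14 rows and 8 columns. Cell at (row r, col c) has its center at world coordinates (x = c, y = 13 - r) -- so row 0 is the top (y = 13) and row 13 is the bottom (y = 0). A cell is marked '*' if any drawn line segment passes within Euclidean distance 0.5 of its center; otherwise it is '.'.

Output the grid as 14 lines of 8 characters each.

Answer: ........
........
........
........
........
........
.*......
.*......
.*......
.*......
.*******
.....*..
.....*..
.....*..

Derivation:
Segment 0: (1,7) -> (1,4)
Segment 1: (1,4) -> (1,3)
Segment 2: (1,3) -> (6,3)
Segment 3: (6,3) -> (7,3)
Segment 4: (7,3) -> (5,3)
Segment 5: (5,3) -> (5,-0)
Segment 6: (5,-0) -> (5,2)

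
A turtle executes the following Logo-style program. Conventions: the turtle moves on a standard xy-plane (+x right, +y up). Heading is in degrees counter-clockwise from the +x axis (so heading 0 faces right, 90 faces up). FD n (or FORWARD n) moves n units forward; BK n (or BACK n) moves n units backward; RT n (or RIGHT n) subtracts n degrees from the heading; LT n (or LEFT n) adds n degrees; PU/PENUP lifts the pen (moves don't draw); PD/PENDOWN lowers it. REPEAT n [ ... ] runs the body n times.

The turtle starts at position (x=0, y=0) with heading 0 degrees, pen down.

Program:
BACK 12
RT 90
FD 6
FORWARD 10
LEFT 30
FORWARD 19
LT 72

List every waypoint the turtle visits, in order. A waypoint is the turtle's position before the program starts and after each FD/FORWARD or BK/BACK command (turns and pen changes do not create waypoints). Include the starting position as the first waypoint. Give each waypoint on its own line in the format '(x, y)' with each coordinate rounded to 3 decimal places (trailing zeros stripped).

Answer: (0, 0)
(-12, 0)
(-12, -6)
(-12, -16)
(-2.5, -32.454)

Derivation:
Executing turtle program step by step:
Start: pos=(0,0), heading=0, pen down
BK 12: (0,0) -> (-12,0) [heading=0, draw]
RT 90: heading 0 -> 270
FD 6: (-12,0) -> (-12,-6) [heading=270, draw]
FD 10: (-12,-6) -> (-12,-16) [heading=270, draw]
LT 30: heading 270 -> 300
FD 19: (-12,-16) -> (-2.5,-32.454) [heading=300, draw]
LT 72: heading 300 -> 12
Final: pos=(-2.5,-32.454), heading=12, 4 segment(s) drawn
Waypoints (5 total):
(0, 0)
(-12, 0)
(-12, -6)
(-12, -16)
(-2.5, -32.454)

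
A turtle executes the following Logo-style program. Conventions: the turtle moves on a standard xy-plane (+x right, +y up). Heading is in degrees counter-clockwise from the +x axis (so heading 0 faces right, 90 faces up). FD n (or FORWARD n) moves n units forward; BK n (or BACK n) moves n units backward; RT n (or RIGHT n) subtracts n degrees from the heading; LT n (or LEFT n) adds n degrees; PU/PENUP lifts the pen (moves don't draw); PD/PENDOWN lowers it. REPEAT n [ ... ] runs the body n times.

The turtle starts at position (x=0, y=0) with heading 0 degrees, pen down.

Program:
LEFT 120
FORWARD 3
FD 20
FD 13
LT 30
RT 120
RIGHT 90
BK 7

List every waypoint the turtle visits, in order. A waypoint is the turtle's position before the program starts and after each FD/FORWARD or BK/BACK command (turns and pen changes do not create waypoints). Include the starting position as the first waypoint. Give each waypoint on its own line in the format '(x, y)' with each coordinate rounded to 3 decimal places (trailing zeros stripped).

Executing turtle program step by step:
Start: pos=(0,0), heading=0, pen down
LT 120: heading 0 -> 120
FD 3: (0,0) -> (-1.5,2.598) [heading=120, draw]
FD 20: (-1.5,2.598) -> (-11.5,19.919) [heading=120, draw]
FD 13: (-11.5,19.919) -> (-18,31.177) [heading=120, draw]
LT 30: heading 120 -> 150
RT 120: heading 150 -> 30
RT 90: heading 30 -> 300
BK 7: (-18,31.177) -> (-21.5,37.239) [heading=300, draw]
Final: pos=(-21.5,37.239), heading=300, 4 segment(s) drawn
Waypoints (5 total):
(0, 0)
(-1.5, 2.598)
(-11.5, 19.919)
(-18, 31.177)
(-21.5, 37.239)

Answer: (0, 0)
(-1.5, 2.598)
(-11.5, 19.919)
(-18, 31.177)
(-21.5, 37.239)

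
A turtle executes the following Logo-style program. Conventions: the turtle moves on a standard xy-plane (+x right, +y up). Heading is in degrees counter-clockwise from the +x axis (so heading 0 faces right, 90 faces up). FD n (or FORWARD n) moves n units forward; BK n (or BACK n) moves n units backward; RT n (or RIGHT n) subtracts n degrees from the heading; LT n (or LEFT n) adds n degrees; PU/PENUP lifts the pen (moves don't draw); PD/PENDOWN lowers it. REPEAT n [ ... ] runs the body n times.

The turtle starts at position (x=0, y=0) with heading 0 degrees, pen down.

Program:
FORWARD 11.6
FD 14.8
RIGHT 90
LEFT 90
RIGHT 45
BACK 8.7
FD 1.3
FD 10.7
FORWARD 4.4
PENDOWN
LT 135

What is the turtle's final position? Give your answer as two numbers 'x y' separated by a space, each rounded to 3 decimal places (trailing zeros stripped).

Answer: 31.845 -5.445

Derivation:
Executing turtle program step by step:
Start: pos=(0,0), heading=0, pen down
FD 11.6: (0,0) -> (11.6,0) [heading=0, draw]
FD 14.8: (11.6,0) -> (26.4,0) [heading=0, draw]
RT 90: heading 0 -> 270
LT 90: heading 270 -> 0
RT 45: heading 0 -> 315
BK 8.7: (26.4,0) -> (20.248,6.152) [heading=315, draw]
FD 1.3: (20.248,6.152) -> (21.167,5.233) [heading=315, draw]
FD 10.7: (21.167,5.233) -> (28.733,-2.333) [heading=315, draw]
FD 4.4: (28.733,-2.333) -> (31.845,-5.445) [heading=315, draw]
PD: pen down
LT 135: heading 315 -> 90
Final: pos=(31.845,-5.445), heading=90, 6 segment(s) drawn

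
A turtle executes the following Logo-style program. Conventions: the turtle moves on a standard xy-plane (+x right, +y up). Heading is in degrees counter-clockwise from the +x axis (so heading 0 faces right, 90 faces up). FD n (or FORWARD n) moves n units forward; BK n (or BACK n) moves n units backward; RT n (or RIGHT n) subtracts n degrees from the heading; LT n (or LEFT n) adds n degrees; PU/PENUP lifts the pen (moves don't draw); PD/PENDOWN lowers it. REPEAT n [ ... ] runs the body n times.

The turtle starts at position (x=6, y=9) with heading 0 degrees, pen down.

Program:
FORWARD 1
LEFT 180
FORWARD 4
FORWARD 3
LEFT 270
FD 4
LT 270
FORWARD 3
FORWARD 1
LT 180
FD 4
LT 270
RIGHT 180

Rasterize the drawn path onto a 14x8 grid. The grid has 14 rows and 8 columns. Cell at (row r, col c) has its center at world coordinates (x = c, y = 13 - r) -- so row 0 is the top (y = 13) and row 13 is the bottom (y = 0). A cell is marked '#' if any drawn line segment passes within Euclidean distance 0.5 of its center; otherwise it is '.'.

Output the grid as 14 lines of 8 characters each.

Answer: #####...
#.......
#.......
#.......
########
........
........
........
........
........
........
........
........
........

Derivation:
Segment 0: (6,9) -> (7,9)
Segment 1: (7,9) -> (3,9)
Segment 2: (3,9) -> (0,9)
Segment 3: (0,9) -> (0,13)
Segment 4: (0,13) -> (3,13)
Segment 5: (3,13) -> (4,13)
Segment 6: (4,13) -> (0,13)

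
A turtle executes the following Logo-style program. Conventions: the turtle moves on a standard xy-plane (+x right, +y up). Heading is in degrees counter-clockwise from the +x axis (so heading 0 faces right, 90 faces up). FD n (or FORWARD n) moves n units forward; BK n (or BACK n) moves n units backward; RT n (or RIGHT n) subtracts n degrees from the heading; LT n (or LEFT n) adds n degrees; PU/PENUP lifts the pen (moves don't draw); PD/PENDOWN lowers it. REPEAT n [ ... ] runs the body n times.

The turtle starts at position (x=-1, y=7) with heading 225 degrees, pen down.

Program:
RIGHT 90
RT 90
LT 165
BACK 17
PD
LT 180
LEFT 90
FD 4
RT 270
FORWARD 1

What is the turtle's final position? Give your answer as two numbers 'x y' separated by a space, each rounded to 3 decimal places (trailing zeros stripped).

Answer: 10.856 18.464

Derivation:
Executing turtle program step by step:
Start: pos=(-1,7), heading=225, pen down
RT 90: heading 225 -> 135
RT 90: heading 135 -> 45
LT 165: heading 45 -> 210
BK 17: (-1,7) -> (13.722,15.5) [heading=210, draw]
PD: pen down
LT 180: heading 210 -> 30
LT 90: heading 30 -> 120
FD 4: (13.722,15.5) -> (11.722,18.964) [heading=120, draw]
RT 270: heading 120 -> 210
FD 1: (11.722,18.964) -> (10.856,18.464) [heading=210, draw]
Final: pos=(10.856,18.464), heading=210, 3 segment(s) drawn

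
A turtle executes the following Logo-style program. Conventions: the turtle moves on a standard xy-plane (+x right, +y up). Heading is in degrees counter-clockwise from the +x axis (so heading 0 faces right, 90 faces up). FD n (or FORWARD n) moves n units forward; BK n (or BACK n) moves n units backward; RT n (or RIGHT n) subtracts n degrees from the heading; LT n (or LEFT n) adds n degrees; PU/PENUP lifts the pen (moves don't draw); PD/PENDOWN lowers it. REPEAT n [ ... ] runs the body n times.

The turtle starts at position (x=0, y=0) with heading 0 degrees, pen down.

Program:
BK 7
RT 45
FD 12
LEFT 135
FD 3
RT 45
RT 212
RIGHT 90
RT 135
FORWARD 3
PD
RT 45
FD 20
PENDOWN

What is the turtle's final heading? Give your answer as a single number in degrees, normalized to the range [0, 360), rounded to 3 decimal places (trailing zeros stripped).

Answer: 283

Derivation:
Executing turtle program step by step:
Start: pos=(0,0), heading=0, pen down
BK 7: (0,0) -> (-7,0) [heading=0, draw]
RT 45: heading 0 -> 315
FD 12: (-7,0) -> (1.485,-8.485) [heading=315, draw]
LT 135: heading 315 -> 90
FD 3: (1.485,-8.485) -> (1.485,-5.485) [heading=90, draw]
RT 45: heading 90 -> 45
RT 212: heading 45 -> 193
RT 90: heading 193 -> 103
RT 135: heading 103 -> 328
FD 3: (1.485,-5.485) -> (4.029,-7.075) [heading=328, draw]
PD: pen down
RT 45: heading 328 -> 283
FD 20: (4.029,-7.075) -> (8.528,-26.562) [heading=283, draw]
PD: pen down
Final: pos=(8.528,-26.562), heading=283, 5 segment(s) drawn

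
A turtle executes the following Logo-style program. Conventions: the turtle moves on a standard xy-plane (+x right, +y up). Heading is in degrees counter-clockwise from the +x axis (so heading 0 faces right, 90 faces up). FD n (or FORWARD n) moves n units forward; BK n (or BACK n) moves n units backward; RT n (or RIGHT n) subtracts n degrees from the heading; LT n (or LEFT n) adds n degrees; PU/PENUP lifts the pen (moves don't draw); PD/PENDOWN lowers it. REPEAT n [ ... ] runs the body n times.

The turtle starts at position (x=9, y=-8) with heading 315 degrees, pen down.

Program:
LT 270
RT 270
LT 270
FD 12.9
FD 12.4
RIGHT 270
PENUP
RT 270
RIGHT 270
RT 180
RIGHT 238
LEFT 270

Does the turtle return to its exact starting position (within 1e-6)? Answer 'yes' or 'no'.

Answer: no

Derivation:
Executing turtle program step by step:
Start: pos=(9,-8), heading=315, pen down
LT 270: heading 315 -> 225
RT 270: heading 225 -> 315
LT 270: heading 315 -> 225
FD 12.9: (9,-8) -> (-0.122,-17.122) [heading=225, draw]
FD 12.4: (-0.122,-17.122) -> (-8.89,-25.89) [heading=225, draw]
RT 270: heading 225 -> 315
PU: pen up
RT 270: heading 315 -> 45
RT 270: heading 45 -> 135
RT 180: heading 135 -> 315
RT 238: heading 315 -> 77
LT 270: heading 77 -> 347
Final: pos=(-8.89,-25.89), heading=347, 2 segment(s) drawn

Start position: (9, -8)
Final position: (-8.89, -25.89)
Distance = 25.3; >= 1e-6 -> NOT closed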